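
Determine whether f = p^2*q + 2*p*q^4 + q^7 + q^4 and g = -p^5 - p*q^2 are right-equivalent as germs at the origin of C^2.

The Hessian of f at 0 has rank 0. Corank 2; j^3 = p^2*q has shape L^2 M (L != M), so D-series; mu = 5 gives D_5. The Hessian of g at 0 has rank 0. Corank 2; j^3 = -p*q^2 has shape L^2 M (L != M), so D-series; mu = 6 gives D_6. f is D_5 but g is D_6, hence not right-equivalent.

No.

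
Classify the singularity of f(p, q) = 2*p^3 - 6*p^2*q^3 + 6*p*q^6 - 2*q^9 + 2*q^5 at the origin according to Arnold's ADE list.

E_{8}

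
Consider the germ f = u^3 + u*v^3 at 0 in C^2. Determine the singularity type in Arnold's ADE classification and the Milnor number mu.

Type E7, Milnor number mu = 7.

The Hessian of f at 0 has rank 0. Corank 2; j^3 = u^3 is a perfect cube, so E-series; the 4-jet and mu = 7 give E_7.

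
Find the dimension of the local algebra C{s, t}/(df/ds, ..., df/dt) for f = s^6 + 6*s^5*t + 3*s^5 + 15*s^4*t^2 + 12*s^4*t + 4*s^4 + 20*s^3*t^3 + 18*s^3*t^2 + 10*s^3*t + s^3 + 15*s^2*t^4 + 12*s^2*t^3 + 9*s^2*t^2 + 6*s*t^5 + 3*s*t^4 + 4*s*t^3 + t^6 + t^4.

6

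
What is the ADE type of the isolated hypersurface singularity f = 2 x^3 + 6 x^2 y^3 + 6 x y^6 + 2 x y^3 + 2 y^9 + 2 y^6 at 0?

E_7

The Hessian of f at 0 is [[0, 0], [0, 0]] with rank 0, so corank 2. A Groebner basis of the Jacobian ideal J(f) in C{x,y} is {x^3, x*y^2, 3*x^2 + y^3}; counting standard monomials gives mu = 7. Corank 2; j^3 = 2*x^3 is a perfect cube, so E-series; the 4-jet and mu = 7 give E_7.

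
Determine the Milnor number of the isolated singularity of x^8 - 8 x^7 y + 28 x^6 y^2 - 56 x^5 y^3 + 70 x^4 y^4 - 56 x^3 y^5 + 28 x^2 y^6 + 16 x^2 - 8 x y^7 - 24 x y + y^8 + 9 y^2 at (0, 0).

The Hessian of f at 0 has rank 1. Corank 1: A-series; mu = 7 gives A_7.

7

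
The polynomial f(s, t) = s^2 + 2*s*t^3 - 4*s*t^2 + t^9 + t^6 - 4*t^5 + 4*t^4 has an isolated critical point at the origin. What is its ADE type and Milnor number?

The Hessian of f at 0 is [[2, 0], [0, 0]] with rank 1, so corank 1. A Groebner basis of the Jacobian ideal J(f) in C{s,t} is {s^2*t^2 + 4*s^2*t + 12*s^2 - 32*s*t^2 - 16*s*t - 32*s + 64*t^2, s^3 + 12*s^2*t + 40*s^2 - 112*s*t^2 - 64*s*t - 128*s + 256*t^2, s + t^3 - 2*t^2}; counting standard monomials gives mu = 8. Corank 1: A-series; mu = 8 gives A_8.

Type A_{8}, Milnor number mu = 8.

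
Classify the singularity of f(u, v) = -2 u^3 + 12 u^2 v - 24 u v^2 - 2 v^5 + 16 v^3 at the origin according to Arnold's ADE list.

E_8

The Hessian of f at 0 is [[0, 0], [0, 0]] with rank 0, so corank 2. A Groebner basis of the Jacobian ideal J(f) in C{u,v} is {v^4, u^2 - 4*u*v + 4*v^2}; counting standard monomials gives mu = 8. Corank 2; j^3 = -2*(u - 2*v)^3 is a perfect cube, so E-series; the 5-jet and mu = 8 give E_8.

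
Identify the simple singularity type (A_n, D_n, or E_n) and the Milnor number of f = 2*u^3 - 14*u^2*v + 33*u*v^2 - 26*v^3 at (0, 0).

The Hessian of f at 0 is [[0, 0], [0, 0]] with rank 0, so corank 2. A Groebner basis of the Jacobian ideal J(f) in C{u,v} is {v^3, u^2 - 3*v^2/2, u*v - 3*v^2/2}; counting standard monomials gives mu = 4. Corank 2; j^3 = (u - 2*v)*(2*u^2 - 10*u*v + 13*v^2) splits into three distinct lines over C (the quadratic factor has nonzero discriminant), so D_4.

Type D4, Milnor number mu = 4.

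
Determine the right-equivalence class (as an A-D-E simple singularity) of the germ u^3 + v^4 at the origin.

E_6

The Hessian of f at 0 has rank 0. Corank 2; j^3 = u^3 is a perfect cube, so E-series; the 4-jet and mu = 6 give E_6.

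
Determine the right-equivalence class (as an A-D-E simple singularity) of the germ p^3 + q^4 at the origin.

The Hessian of f at 0 has rank 0. Corank 2; j^3 = p^3 is a perfect cube, so E-series; the 4-jet and mu = 6 give E_6.

E6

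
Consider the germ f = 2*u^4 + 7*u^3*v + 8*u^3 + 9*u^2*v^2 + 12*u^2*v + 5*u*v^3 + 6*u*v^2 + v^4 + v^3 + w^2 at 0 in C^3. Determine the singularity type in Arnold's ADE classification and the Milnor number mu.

Type E_7, Milnor number mu = 7.

The Hessian of f at 0 has rank 1. Corank 2; j^3 = (2*u + v)^3 is a perfect cube, so E-series; the 4-jet and mu = 7 give E_7.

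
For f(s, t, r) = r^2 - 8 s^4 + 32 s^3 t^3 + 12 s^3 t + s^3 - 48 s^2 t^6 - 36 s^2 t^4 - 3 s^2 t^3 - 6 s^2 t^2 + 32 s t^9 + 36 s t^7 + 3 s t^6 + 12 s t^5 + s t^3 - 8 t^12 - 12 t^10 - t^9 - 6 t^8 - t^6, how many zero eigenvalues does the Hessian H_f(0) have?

2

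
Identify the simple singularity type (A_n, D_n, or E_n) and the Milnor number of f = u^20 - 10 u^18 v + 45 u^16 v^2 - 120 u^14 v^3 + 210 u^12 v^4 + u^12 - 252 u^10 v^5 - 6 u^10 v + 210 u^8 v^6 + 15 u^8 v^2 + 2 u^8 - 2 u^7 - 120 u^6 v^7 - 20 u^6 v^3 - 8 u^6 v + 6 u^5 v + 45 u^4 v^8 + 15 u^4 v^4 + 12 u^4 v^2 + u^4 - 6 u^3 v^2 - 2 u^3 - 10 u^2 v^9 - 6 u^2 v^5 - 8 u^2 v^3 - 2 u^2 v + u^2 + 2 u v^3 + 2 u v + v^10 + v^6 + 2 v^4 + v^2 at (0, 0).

Type A9, Milnor number mu = 9.

The Hessian of f at 0 has rank 1. Corank 1: A-series; mu = 9 gives A_9.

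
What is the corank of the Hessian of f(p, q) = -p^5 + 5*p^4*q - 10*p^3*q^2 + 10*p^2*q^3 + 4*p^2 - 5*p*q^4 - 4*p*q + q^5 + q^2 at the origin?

1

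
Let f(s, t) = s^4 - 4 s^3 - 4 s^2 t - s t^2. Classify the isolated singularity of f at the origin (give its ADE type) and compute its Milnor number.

Type D_5, Milnor number mu = 5.

The Hessian of f at 0 is [[0, 0], [0, 0]] with rank 0, so corank 2. A Groebner basis of the Jacobian ideal J(f) in C{s,t} is {s*t^2 - 2*s*t - t^2, 4*s*t + t^3 + 2*t^2, s^2 + s*t/2}; counting standard monomials gives mu = 5. Corank 2; j^3 = -s*(2*s + t)^2 has shape L^2 M (L != M), so D-series; mu = 5 gives D_5.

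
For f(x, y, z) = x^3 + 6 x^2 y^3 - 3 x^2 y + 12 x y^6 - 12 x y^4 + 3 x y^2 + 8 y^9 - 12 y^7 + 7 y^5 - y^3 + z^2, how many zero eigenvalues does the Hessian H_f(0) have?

Hessian at 0 has rank 1.

2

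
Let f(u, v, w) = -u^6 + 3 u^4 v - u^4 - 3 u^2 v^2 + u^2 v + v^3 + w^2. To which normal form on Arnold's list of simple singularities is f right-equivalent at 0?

The Hessian of f at 0 is [[0, 0, 0], [0, 0, 0], [0, 0, 2]] with rank 1, so corank 2. A Groebner basis of the Jacobian ideal J(f) in C{u,v,w} is {v^3, u^2 + 3*v^2, u*v, w}; counting standard monomials gives mu = 4. Corank 2; j^3 = v*(u^2 + v^2) splits into three distinct lines over C (the quadratic factor has nonzero discriminant), so D_4.

D_4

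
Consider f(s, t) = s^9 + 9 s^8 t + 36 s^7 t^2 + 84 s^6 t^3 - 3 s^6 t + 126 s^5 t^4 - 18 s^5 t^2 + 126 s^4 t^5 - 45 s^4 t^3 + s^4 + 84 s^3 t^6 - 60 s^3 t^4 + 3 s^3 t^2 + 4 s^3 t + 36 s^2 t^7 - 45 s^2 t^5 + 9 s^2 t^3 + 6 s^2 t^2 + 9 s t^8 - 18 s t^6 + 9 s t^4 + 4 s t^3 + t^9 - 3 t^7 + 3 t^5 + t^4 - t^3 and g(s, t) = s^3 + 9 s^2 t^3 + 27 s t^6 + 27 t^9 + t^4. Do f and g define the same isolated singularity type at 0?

Yes.

The Hessian of f at 0 has rank 0. Corank 2; j^3 = -t^3 is a perfect cube, so E-series; the 4-jet and mu = 6 give E_6. The Hessian of g at 0 has rank 0. Corank 2; j^3 = s^3 is a perfect cube, so E-series; the 4-jet and mu = 6 give E_6. Both have type E_6, hence right-equivalent.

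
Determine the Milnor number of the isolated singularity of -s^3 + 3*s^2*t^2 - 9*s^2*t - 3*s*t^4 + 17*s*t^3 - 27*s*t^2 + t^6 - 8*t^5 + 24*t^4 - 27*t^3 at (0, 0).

The Hessian of f at 0 has rank 0. Corank 2; j^3 = -(s + 3*t)^3 is a perfect cube, so E-series; the 4-jet and mu = 7 give E_7.

7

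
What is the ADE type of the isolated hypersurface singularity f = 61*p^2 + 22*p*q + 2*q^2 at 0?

A_1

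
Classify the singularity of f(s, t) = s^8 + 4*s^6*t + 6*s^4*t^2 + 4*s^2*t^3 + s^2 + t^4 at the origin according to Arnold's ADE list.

A3

The Hessian of f at 0 is [[2, 0], [0, 0]] with rank 1, so corank 1. A Groebner basis of the Jacobian ideal J(f) in C{s,t} is {t^3, s}; counting standard monomials gives mu = 3. Corank 1: A-series; mu = 3 gives A_3.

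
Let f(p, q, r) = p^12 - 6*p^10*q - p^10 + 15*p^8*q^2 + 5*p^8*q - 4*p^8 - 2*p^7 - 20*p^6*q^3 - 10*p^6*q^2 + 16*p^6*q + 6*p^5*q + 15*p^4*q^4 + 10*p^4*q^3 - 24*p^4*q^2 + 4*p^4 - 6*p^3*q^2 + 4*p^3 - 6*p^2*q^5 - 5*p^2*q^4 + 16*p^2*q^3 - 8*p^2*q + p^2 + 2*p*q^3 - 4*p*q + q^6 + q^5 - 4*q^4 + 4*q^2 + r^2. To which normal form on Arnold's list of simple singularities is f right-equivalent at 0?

A_{4}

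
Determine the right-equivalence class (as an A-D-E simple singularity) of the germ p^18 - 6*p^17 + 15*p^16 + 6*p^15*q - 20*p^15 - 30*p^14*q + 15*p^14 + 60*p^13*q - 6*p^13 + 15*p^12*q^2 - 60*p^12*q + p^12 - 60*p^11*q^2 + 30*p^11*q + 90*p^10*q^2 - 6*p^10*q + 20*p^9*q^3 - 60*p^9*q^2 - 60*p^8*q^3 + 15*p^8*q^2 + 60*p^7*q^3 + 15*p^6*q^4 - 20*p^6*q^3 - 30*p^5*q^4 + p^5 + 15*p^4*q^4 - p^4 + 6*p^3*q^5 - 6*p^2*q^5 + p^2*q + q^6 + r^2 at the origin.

D_7

The Hessian of f at 0 is [[0, 0, 0], [0, 0, 0], [0, 0, 2]] with rank 1, so corank 2. A Groebner basis of the Jacobian ideal J(f) in C{p,q,r} is {p^2/6 + q^5, p^3, p*q, r}; counting standard monomials gives mu = 7. Corank 2; j^3 = p^2*q has shape L^2 M (L != M), so D-series; mu = 7 gives D_7.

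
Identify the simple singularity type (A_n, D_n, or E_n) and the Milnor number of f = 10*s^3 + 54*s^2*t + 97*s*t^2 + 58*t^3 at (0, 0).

Type D_4, Milnor number mu = 4.

The Hessian of f at 0 has rank 0. Corank 2; j^3 = (s + 2*t)*(10*s^2 + 34*s*t + 29*t^2) splits into three distinct lines over C (the quadratic factor has nonzero discriminant), so D_4.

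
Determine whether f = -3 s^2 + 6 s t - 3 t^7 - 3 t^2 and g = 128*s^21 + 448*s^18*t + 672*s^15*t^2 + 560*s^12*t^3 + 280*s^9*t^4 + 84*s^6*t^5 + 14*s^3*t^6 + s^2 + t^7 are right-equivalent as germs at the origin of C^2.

The Hessian of f at 0 is [[-6, 6], [6, -6]] with rank 1, so corank 1. A Groebner basis of the Jacobian ideal J(f) in C{s,t} is {t^6, s - t}; counting standard monomials gives mu = 6. Corank 1: A-series; mu = 6 gives A_6. The Hessian of g at 0 is [[2, 0], [0, 0]] with rank 1, so corank 1. A Groebner basis of the Jacobian ideal J(g) in C{s,t} is {t^6, s}; counting standard monomials gives mu = 6. Corank 1: A-series; mu = 6 gives A_6. Both have type A_6, hence right-equivalent.

Yes.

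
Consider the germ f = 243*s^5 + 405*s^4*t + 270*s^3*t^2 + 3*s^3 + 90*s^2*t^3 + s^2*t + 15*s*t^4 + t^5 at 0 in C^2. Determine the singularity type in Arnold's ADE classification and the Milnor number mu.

Type D_{6}, Milnor number mu = 6.

The Hessian of f at 0 is [[0, 0], [0, 0]] with rank 0, so corank 2. A Groebner basis of the Jacobian ideal J(f) in C{s,t} is {-s*t/15 + t^4, s*t^2, s^2 + s*t/3}; counting standard monomials gives mu = 6. Corank 2; j^3 = s^2*(3*s + t) has shape L^2 M (L != M), so D-series; mu = 6 gives D_6.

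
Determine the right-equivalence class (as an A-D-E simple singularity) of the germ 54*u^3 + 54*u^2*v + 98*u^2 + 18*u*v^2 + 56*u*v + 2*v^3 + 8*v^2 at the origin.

The Hessian of f at 0 is [[196, 56], [56, 16]] with rank 1, so corank 1. A Groebner basis of the Jacobian ideal J(f) in C{u,v} is {v^2, u + 2*v/7}; counting standard monomials gives mu = 2. Corank 1: A-series; mu = 2 gives A_2.

A_{2}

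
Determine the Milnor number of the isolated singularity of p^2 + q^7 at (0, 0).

The Hessian of f at 0 has rank 1. Corank 1: A-series; mu = 6 gives A_6.

6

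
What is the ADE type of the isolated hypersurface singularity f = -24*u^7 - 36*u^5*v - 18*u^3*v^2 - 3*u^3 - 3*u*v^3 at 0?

The Hessian of f at 0 has rank 0. Corank 2; j^3 = -3*u^3 is a perfect cube, so E-series; the 4-jet and mu = 7 give E_7.

E_7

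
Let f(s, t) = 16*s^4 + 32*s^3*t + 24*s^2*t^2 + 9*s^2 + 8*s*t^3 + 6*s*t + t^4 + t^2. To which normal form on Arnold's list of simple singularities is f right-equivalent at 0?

The Hessian of f at 0 is [[18, 6], [6, 2]] with rank 1, so corank 1. A Groebner basis of the Jacobian ideal J(f) in C{s,t} is {t^3, s + t/3}; counting standard monomials gives mu = 3. Corank 1: A-series; mu = 3 gives A_3.

A_3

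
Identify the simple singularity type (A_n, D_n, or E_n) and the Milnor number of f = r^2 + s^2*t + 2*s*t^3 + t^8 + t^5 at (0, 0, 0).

The Hessian of f at 0 is [[0, 0, 0], [0, 0, 0], [0, 0, 2]] with rank 1, so corank 2. A Groebner basis of the Jacobian ideal J(f) in C{s,t,r} is {s^4, s^3*t - s^2/8 - s*t^2/8, s^3 + s^2*t^2, s*t + t^3, r}; counting standard monomials gives mu = 9. Corank 2; j^3 = s^2*t has shape L^2 M (L != M), so D-series; mu = 9 gives D_9.

Type D_{9}, Milnor number mu = 9.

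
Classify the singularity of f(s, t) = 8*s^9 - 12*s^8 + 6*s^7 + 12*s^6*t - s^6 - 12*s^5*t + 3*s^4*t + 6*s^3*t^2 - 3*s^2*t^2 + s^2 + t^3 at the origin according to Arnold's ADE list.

A_{2}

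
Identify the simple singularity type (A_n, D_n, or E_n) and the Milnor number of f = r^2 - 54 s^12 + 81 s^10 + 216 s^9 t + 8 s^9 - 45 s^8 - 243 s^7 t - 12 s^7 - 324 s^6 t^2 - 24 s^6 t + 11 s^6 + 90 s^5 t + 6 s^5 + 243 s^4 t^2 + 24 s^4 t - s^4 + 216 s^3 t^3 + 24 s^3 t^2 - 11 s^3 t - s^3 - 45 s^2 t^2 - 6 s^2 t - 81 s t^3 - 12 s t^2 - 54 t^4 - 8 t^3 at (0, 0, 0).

The Hessian of f at 0 is [[0, 0, 0], [0, 0, 0], [0, 0, 2]] with rank 1, so corank 2. A Groebner basis of the Jacobian ideal J(f) in C{s,t,r} is {3*s^2 + 12*s*t + t^4 + t^3 + 12*t^2, s^3 + 30*s^2 + 120*s*t + 18*t^3 + 120*t^2, s^2*t - 9*s^2 - 36*s*t - 7*t^3 - 36*t^2, 2*s^2 + s*t^2 + 8*s*t + 8*t^3/3 + 8*t^2, r}; counting standard monomials gives mu = 7. Corank 2; j^3 = -(s + 2*t)^3 is a perfect cube, so E-series; the 4-jet and mu = 7 give E_7.

Type E7, Milnor number mu = 7.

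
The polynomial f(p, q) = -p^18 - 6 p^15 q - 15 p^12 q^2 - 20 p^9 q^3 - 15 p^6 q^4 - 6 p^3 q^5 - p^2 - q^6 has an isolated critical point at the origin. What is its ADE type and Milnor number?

The Hessian of f at 0 is [[-2, 0], [0, 0]] with rank 1, so corank 1. A Groebner basis of the Jacobian ideal J(f) in C{p,q} is {q^5, p}; counting standard monomials gives mu = 5. Corank 1: A-series; mu = 5 gives A_5.

Type A5, Milnor number mu = 5.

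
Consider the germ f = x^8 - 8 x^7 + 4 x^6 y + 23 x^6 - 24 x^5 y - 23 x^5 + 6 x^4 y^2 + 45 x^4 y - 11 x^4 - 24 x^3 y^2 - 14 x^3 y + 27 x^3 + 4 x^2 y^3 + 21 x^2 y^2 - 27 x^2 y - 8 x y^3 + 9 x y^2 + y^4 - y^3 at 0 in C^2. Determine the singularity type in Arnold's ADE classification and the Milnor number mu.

Type E_{6}, Milnor number mu = 6.

The Hessian of f at 0 is [[0, 0], [0, 0]] with rank 0, so corank 2. A Groebner basis of the Jacobian ideal J(f) in C{x,y} is {x^3 - 27*x^2/2 + 9*x*y - 3*y^2/2, x^2*y - 36*x^2 + 24*x*y - 4*y^2, -189*x^2/2 + x*y^2 + 63*x*y - 21*y^2/2, -243*x^2 + 162*x*y + y^3 - 27*y^2}; counting standard monomials gives mu = 6. Corank 2; j^3 = (3*x - y)^3 is a perfect cube, so E-series; the 4-jet and mu = 6 give E_6.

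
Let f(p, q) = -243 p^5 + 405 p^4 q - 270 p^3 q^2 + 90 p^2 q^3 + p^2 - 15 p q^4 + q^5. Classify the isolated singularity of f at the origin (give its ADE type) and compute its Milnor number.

Type A_4, Milnor number mu = 4.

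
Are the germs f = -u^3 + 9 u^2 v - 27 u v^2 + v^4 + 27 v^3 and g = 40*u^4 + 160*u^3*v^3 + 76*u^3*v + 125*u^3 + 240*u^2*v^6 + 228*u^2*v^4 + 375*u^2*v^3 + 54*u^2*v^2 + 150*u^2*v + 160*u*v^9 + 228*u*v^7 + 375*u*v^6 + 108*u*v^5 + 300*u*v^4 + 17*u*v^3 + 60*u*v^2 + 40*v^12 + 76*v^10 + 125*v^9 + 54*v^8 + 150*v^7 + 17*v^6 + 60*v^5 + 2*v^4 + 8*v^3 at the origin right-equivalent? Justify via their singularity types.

No.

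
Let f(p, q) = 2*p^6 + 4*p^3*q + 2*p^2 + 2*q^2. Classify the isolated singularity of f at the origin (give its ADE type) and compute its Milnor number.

Type A_{1}, Milnor number mu = 1.

The Hessian of f at 0 has rank 2. Corank 0: nondegenerate Morse point, so A_1.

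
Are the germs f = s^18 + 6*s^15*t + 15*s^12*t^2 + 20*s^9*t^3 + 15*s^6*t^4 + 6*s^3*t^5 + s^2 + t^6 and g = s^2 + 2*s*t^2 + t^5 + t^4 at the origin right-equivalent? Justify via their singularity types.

No.

The Hessian of f at 0 has rank 1. Corank 1: A-series; mu = 5 gives A_5. The Hessian of g at 0 has rank 1. Corank 1: A-series; mu = 4 gives A_4. f is A_5 but g is A_4, hence not right-equivalent.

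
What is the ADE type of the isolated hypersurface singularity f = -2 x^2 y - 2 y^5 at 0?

The Hessian of f at 0 has rank 0. Corank 2; j^3 = -2*x^2*y has shape L^2 M (L != M), so D-series; mu = 6 gives D_6.

D6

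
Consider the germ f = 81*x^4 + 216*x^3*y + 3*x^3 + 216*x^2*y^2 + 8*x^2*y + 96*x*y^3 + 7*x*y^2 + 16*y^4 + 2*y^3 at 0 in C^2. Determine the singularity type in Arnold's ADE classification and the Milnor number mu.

The Hessian of f at 0 is [[0, 0], [0, 0]] with rank 0, so corank 2. A Groebner basis of the Jacobian ideal J(f) in C{x,y} is {x*y^2 + x*y/12 + y^2/12, -x*y/12 + y^3 - y^2/12, x^2 + 5*x*y/3 + 2*y^2/3}; counting standard monomials gives mu = 5. Corank 2; j^3 = (x + y)^2*(3*x + 2*y) has shape L^2 M (L != M), so D-series; mu = 5 gives D_5.

Type D_5, Milnor number mu = 5.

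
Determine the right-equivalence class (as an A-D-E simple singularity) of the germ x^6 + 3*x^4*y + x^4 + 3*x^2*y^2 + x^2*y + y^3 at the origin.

D_4

The Hessian of f at 0 has rank 0. Corank 2; j^3 = y*(x^2 + y^2) splits into three distinct lines over C (the quadratic factor has nonzero discriminant), so D_4.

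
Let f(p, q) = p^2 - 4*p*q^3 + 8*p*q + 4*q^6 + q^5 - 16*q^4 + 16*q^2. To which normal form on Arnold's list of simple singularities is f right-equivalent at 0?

A_4

The Hessian of f at 0 has rank 1. Corank 1: A-series; mu = 4 gives A_4.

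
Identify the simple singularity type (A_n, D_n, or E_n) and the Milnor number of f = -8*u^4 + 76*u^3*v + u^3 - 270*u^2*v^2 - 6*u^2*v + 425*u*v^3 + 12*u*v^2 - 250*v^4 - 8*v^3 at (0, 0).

The Hessian of f at 0 is [[0, 0], [0, 0]] with rank 0, so corank 2. A Groebner basis of the Jacobian ideal J(f) in C{u,v} is {3*u^2/4 - 3*u*v + v^4 + v^3/4 + 3*v^2, u^3 - 27*u^2/2 + 54*u*v - 25*v^3/2 - 54*v^2, u^2*v - 17*u^2/4 + 17*u*v - 65*v^3/12 - 17*v^2, -u^2 + u*v^2 + 4*u*v - 7*v^3/3 - 4*v^2}; counting standard monomials gives mu = 7. Corank 2; j^3 = (u - 2*v)^3 is a perfect cube, so E-series; the 4-jet and mu = 7 give E_7.

Type E7, Milnor number mu = 7.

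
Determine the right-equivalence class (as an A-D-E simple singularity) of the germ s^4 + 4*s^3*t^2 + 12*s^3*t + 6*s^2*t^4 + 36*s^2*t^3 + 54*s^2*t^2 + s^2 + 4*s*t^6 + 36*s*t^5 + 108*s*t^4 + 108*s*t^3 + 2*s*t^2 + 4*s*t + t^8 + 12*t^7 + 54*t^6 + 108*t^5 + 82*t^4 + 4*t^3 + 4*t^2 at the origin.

A3

The Hessian of f at 0 has rank 1. Corank 1: A-series; mu = 3 gives A_3.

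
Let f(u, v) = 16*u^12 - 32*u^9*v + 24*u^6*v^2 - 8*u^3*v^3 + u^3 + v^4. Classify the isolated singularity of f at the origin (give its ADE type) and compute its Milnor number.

The Hessian of f at 0 has rank 0. Corank 2; j^3 = u^3 is a perfect cube, so E-series; the 4-jet and mu = 6 give E_6.

Type E_6, Milnor number mu = 6.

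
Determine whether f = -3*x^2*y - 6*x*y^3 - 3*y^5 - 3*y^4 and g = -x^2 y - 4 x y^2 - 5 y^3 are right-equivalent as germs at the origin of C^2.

The Hessian of f at 0 has rank 0. Corank 2; j^3 = -3*x^2*y has shape L^2 M (L != M), so D-series; mu = 5 gives D_5. The Hessian of g at 0 has rank 0. Corank 2; j^3 = -y*(x^2 + 4*x*y + 5*y^2) splits into three distinct lines over C (the quadratic factor has nonzero discriminant), so D_4. f is D_5 but g is D_4, hence not right-equivalent.

No.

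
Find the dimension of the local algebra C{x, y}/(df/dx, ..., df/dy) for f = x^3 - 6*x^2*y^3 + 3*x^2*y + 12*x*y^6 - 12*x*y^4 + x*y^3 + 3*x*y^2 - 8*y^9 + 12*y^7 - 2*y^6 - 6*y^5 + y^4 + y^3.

7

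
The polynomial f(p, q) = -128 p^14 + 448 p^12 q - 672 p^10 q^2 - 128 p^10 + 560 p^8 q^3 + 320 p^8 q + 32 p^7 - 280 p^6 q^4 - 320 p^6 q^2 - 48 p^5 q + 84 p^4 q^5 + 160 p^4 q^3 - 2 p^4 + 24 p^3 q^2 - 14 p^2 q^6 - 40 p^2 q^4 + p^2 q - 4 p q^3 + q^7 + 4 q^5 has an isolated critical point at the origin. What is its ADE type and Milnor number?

Type D_8, Milnor number mu = 8.

The Hessian of f at 0 has rank 0. Corank 2; j^3 = p^2*q has shape L^2 M (L != M), so D-series; mu = 8 gives D_8.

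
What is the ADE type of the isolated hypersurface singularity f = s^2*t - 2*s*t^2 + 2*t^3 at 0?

The Hessian of f at 0 has rank 0. Corank 2; j^3 = t*(s^2 - 2*s*t + 2*t^2) splits into three distinct lines over C (the quadratic factor has nonzero discriminant), so D_4.

D_4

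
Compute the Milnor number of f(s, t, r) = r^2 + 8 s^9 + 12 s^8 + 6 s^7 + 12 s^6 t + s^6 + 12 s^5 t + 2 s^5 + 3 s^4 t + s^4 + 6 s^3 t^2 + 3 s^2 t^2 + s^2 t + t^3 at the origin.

The Hessian of f at 0 has rank 1. Corank 2; j^3 = t*(s^2 + t^2) splits into three distinct lines over C (the quadratic factor has nonzero discriminant), so D_4.

4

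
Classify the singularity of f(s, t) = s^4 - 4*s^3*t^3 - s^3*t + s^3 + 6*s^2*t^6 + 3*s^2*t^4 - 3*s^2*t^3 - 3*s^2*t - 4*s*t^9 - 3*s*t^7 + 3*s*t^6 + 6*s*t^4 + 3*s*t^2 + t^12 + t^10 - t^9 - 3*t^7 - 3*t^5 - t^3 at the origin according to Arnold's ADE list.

E_7

The Hessian of f at 0 is [[0, 0], [0, 0]] with rank 0, so corank 2. A Groebner basis of the Jacobian ideal J(f) in C{s,t} is {3*s^2 - 6*s*t + t^4 + t^3 + 3*t^2, s^3 + 3*s^2 - 6*s*t + 3*t^2, s^2*t + 3*s^2 - 6*s*t + 3*t^2, 2*s^2 + s*t^2 - 4*s*t - t^3/3 + 2*t^2}; counting standard monomials gives mu = 7. Corank 2; j^3 = (s - t)^3 is a perfect cube, so E-series; the 4-jet and mu = 7 give E_7.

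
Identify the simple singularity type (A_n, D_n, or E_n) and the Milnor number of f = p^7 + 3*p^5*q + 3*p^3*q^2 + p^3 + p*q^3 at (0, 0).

Type E7, Milnor number mu = 7.

The Hessian of f at 0 has rank 0. Corank 2; j^3 = p^3 is a perfect cube, so E-series; the 4-jet and mu = 7 give E_7.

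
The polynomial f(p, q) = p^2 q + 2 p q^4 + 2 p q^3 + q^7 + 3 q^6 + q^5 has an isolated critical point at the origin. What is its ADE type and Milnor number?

Type D_7, Milnor number mu = 7.

The Hessian of f at 0 has rank 0. Corank 2; j^3 = p^2*q has shape L^2 M (L != M), so D-series; mu = 7 gives D_7.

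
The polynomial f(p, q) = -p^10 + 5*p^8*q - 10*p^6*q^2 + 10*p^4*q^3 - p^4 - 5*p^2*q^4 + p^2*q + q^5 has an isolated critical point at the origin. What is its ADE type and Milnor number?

Type D_6, Milnor number mu = 6.

The Hessian of f at 0 has rank 0. Corank 2; j^3 = p^2*q has shape L^2 M (L != M), so D-series; mu = 6 gives D_6.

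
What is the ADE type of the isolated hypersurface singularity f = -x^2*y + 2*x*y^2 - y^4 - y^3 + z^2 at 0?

The Hessian of f at 0 is [[0, 0, 0], [0, 0, 0], [0, 0, 2]] with rank 1, so corank 2. A Groebner basis of the Jacobian ideal J(f) in C{x,y,z} is {x^3 + x^2/4 - y^2/4, x^2/4 + y^3 - y^2/4, x*y - y^2, z}; counting standard monomials gives mu = 5. Corank 2; j^3 = -y*(x - y)^2 has shape L^2 M (L != M), so D-series; mu = 5 gives D_5.

D_5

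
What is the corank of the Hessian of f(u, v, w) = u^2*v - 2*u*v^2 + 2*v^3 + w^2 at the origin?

2

Hessian at 0 has rank 1.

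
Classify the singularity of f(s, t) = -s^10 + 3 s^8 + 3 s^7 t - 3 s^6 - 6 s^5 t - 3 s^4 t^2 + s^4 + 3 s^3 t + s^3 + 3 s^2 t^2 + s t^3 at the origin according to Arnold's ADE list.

The Hessian of f at 0 has rank 0. Corank 2; j^3 = s^3 is a perfect cube, so E-series; the 4-jet and mu = 7 give E_7.

E7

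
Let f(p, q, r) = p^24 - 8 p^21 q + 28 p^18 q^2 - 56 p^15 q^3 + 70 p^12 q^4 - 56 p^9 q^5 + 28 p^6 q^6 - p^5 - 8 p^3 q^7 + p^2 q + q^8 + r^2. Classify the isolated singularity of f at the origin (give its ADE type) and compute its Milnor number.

The Hessian of f at 0 has rank 1. Corank 2; j^3 = p^2*q has shape L^2 M (L != M), so D-series; mu = 9 gives D_9.

Type D9, Milnor number mu = 9.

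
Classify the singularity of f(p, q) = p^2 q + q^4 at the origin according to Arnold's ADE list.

D5

The Hessian of f at 0 has rank 0. Corank 2; j^3 = p^2*q has shape L^2 M (L != M), so D-series; mu = 5 gives D_5.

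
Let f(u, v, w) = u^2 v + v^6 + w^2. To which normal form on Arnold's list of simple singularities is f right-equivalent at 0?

The Hessian of f at 0 has rank 1. Corank 2; j^3 = u^2*v has shape L^2 M (L != M), so D-series; mu = 7 gives D_7.

D7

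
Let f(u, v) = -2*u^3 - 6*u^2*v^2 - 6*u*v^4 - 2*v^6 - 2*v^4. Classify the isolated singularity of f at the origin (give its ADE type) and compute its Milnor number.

Type E6, Milnor number mu = 6.

The Hessian of f at 0 is [[0, 0], [0, 0]] with rank 0, so corank 2. A Groebner basis of the Jacobian ideal J(f) in C{u,v} is {u^3, u^2*v, u^2/2 + u*v^2, v^3}; counting standard monomials gives mu = 6. Corank 2; j^3 = -2*u^3 is a perfect cube, so E-series; the 4-jet and mu = 6 give E_6.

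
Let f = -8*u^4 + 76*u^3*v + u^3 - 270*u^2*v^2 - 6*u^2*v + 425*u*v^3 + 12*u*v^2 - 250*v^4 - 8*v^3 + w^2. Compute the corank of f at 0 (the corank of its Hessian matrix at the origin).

2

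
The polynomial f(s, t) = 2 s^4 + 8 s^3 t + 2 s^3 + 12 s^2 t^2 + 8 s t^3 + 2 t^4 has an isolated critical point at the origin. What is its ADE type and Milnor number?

Type E6, Milnor number mu = 6.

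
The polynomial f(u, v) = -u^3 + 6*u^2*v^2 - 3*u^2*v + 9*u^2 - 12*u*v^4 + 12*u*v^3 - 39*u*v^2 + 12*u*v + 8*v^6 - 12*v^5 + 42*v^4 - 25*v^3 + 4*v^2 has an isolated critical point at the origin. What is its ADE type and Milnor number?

Type A_{2}, Milnor number mu = 2.

The Hessian of f at 0 has rank 1. Corank 1: A-series; mu = 2 gives A_2.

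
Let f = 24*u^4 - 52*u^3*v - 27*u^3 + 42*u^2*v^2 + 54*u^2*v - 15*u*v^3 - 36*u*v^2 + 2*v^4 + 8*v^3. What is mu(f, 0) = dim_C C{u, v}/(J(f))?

7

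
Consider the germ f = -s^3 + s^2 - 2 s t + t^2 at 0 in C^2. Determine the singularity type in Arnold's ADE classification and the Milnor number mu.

The Hessian of f at 0 is [[2, -2], [-2, 2]] with rank 1, so corank 1. A Groebner basis of the Jacobian ideal J(f) in C{s,t} is {t^2, s - t}; counting standard monomials gives mu = 2. Corank 1: A-series; mu = 2 gives A_2.

Type A_{2}, Milnor number mu = 2.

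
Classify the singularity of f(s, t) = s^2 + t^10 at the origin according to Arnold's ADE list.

A9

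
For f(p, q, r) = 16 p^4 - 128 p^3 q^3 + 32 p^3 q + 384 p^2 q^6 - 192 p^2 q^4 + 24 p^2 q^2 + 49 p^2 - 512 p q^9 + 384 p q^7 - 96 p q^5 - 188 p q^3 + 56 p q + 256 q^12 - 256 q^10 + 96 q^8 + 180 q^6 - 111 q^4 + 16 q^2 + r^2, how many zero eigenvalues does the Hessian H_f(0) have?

1

The Hessian at 0 is [[98, 56, 0], [56, 32, 0], [0, 0, 2]] of rank 2; hence corank 1.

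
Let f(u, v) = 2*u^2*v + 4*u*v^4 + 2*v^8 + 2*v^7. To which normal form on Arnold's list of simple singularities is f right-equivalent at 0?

D9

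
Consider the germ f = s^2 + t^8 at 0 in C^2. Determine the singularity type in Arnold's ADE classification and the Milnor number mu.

The Hessian of f at 0 has rank 1. Corank 1: A-series; mu = 7 gives A_7.

Type A_{7}, Milnor number mu = 7.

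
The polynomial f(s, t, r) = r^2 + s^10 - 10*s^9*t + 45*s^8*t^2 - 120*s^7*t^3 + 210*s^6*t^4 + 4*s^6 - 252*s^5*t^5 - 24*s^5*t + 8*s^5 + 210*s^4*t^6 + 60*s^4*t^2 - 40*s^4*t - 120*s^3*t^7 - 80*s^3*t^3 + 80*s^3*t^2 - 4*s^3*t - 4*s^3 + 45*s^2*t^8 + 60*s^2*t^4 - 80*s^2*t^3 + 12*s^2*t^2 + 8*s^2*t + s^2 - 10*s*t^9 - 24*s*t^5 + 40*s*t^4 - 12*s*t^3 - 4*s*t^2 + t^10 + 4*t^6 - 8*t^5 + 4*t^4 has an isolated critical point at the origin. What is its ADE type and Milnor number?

The Hessian of f at 0 has rank 2. Corank 1: A-series; mu = 9 gives A_9.

Type A9, Milnor number mu = 9.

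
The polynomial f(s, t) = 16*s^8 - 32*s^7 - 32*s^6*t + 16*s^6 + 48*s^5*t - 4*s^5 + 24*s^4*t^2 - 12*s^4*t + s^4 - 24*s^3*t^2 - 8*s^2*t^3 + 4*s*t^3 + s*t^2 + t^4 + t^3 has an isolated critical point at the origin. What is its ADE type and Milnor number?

Type D_{5}, Milnor number mu = 5.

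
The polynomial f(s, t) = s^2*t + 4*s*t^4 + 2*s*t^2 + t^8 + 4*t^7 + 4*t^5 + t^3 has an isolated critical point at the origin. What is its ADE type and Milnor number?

Type D_9, Milnor number mu = 9.

The Hessian of f at 0 has rank 0. Corank 2; j^3 = t*(s + t)^2 has shape L^2 M (L != M), so D-series; mu = 9 gives D_9.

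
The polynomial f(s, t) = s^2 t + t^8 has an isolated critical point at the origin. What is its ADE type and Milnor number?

Type D_{9}, Milnor number mu = 9.

The Hessian of f at 0 is [[0, 0], [0, 0]] with rank 0, so corank 2. A Groebner basis of the Jacobian ideal J(f) in C{s,t} is {s^2/8 + t^7, s^3, s*t}; counting standard monomials gives mu = 9. Corank 2; j^3 = s^2*t has shape L^2 M (L != M), so D-series; mu = 9 gives D_9.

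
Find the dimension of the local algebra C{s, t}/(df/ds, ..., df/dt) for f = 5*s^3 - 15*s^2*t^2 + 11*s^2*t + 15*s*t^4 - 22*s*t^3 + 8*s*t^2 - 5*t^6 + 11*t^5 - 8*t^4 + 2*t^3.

4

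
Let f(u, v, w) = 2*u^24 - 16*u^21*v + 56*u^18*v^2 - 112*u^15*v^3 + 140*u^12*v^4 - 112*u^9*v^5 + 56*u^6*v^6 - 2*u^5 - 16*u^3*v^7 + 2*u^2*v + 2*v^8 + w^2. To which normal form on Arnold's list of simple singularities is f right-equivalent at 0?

D_9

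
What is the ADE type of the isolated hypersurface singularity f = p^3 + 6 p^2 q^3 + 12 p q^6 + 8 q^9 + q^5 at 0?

E_8

The Hessian of f at 0 is [[0, 0], [0, 0]] with rank 0, so corank 2. A Groebner basis of the Jacobian ideal J(f) in C{p,q} is {p^2/4 + p*q^3, q^4, p^3, p^2*q}; counting standard monomials gives mu = 8. Corank 2; j^3 = p^3 is a perfect cube, so E-series; the 5-jet and mu = 8 give E_8.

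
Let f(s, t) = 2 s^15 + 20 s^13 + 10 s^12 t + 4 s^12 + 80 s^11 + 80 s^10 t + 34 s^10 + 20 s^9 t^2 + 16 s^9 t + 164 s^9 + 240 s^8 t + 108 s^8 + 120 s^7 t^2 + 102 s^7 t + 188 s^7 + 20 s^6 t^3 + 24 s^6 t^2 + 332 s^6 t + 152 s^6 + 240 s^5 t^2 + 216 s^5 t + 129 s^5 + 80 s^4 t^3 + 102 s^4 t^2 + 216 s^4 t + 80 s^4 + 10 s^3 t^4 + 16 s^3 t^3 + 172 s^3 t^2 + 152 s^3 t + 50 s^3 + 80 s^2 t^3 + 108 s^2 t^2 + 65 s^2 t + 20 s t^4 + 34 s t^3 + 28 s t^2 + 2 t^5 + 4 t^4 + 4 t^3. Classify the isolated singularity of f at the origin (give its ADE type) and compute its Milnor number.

Type D_{6}, Milnor number mu = 6.

The Hessian of f at 0 is [[0, 0], [0, 0]] with rank 0, so corank 2. A Groebner basis of the Jacobian ideal J(f) in C{s,t} is {s^3 - 955*s^2 - 772*s*t - 156*t^2, s^2*t + 2375*s^2 + 1920*s*t + 388*t^2, -23625*s^2/4 + s*t^2 - 4775*s*t - 965*t^2, 29375*s^2/2 + 11875*s*t + t^3 + 2400*t^2}; counting standard monomials gives mu = 6. Corank 2; j^3 = (2*s + t)*(5*s + 2*t)^2 has shape L^2 M (L != M), so D-series; mu = 6 gives D_6.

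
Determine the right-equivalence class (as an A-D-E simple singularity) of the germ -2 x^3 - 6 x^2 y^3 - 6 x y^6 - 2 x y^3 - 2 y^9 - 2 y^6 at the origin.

The Hessian of f at 0 has rank 0. Corank 2; j^3 = -2*x^3 is a perfect cube, so E-series; the 4-jet and mu = 7 give E_7.

E_7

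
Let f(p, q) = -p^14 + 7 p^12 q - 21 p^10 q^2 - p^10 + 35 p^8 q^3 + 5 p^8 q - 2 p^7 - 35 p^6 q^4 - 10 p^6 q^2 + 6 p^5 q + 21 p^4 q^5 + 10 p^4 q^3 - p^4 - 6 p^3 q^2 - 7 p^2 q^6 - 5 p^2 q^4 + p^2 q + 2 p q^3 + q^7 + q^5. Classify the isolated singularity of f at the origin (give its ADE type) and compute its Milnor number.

Type D_{8}, Milnor number mu = 8.

The Hessian of f at 0 has rank 0. Corank 2; j^3 = p^2*q has shape L^2 M (L != M), so D-series; mu = 8 gives D_8.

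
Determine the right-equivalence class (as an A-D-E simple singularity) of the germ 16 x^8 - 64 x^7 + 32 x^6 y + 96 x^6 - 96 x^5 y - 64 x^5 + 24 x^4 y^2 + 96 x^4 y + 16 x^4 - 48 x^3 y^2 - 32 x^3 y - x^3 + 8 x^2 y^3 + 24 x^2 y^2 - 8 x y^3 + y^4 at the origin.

The Hessian of f at 0 has rank 0. Corank 2; j^3 = -x^3 is a perfect cube, so E-series; the 4-jet and mu = 6 give E_6.

E_{6}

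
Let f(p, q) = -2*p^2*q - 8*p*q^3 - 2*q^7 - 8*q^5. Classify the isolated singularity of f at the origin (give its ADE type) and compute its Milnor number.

Type D_{8}, Milnor number mu = 8.

The Hessian of f at 0 has rank 0. Corank 2; j^3 = -2*p^2*q has shape L^2 M (L != M), so D-series; mu = 8 gives D_8.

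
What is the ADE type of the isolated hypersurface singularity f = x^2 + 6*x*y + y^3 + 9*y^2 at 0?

A2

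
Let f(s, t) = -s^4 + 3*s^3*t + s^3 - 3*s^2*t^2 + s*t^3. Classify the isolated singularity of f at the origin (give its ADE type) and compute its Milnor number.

The Hessian of f at 0 is [[0, 0], [0, 0]] with rank 0, so corank 2. A Groebner basis of the Jacobian ideal J(f) in C{s,t} is {3*s^2 + t^4 + t^3, s^3, s^2*t - s^2 - t^3/3, -2*s^2 + s*t^2 - 2*t^3/3}; counting standard monomials gives mu = 7. Corank 2; j^3 = s^3 is a perfect cube, so E-series; the 4-jet and mu = 7 give E_7.

Type E_7, Milnor number mu = 7.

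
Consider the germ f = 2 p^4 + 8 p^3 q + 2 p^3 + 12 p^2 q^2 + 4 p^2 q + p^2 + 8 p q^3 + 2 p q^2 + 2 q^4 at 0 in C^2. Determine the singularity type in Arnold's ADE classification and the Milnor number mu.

The Hessian of f at 0 is [[2, 0], [0, 0]] with rank 1, so corank 1. A Groebner basis of the Jacobian ideal J(f) in C{p,q} is {p^2, p*q, p + q^2}; counting standard monomials gives mu = 3. Corank 1: A-series; mu = 3 gives A_3.

Type A_{3}, Milnor number mu = 3.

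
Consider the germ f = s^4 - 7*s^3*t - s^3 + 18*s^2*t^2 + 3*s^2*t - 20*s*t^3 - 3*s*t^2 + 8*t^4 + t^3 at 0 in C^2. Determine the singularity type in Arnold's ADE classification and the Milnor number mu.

The Hessian of f at 0 has rank 0. Corank 2; j^3 = -(s - t)^3 is a perfect cube, so E-series; the 4-jet and mu = 7 give E_7.

Type E7, Milnor number mu = 7.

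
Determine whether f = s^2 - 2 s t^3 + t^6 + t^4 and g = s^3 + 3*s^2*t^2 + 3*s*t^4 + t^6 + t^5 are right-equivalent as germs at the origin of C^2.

No.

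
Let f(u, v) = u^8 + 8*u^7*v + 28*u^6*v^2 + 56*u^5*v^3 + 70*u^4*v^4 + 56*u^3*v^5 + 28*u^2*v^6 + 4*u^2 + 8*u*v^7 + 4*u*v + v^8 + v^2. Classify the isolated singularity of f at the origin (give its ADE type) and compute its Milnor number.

The Hessian of f at 0 has rank 1. Corank 1: A-series; mu = 7 gives A_7.

Type A_{7}, Milnor number mu = 7.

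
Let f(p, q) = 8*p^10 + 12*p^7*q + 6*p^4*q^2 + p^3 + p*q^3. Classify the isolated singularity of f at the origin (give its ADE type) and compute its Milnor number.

The Hessian of f at 0 is [[0, 0], [0, 0]] with rank 0, so corank 2. A Groebner basis of the Jacobian ideal J(f) in C{p,q} is {p^3, p*q^2, 3*p^2 + q^3}; counting standard monomials gives mu = 7. Corank 2; j^3 = p^3 is a perfect cube, so E-series; the 4-jet and mu = 7 give E_7.

Type E_{7}, Milnor number mu = 7.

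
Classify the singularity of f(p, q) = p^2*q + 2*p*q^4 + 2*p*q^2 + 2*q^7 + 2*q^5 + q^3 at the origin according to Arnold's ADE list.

D8

The Hessian of f at 0 has rank 0. Corank 2; j^3 = q*(p + q)^2 has shape L^2 M (L != M), so D-series; mu = 8 gives D_8.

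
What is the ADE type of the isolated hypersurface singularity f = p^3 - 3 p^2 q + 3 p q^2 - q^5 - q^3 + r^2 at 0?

The Hessian of f at 0 has rank 1. Corank 2; j^3 = (p - q)^3 is a perfect cube, so E-series; the 5-jet and mu = 8 give E_8.

E_8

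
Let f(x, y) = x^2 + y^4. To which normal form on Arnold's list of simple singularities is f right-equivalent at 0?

The Hessian of f at 0 has rank 1. Corank 1: A-series; mu = 3 gives A_3.

A_3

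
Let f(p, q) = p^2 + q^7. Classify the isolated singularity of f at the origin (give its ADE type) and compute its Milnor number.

The Hessian of f at 0 is [[2, 0], [0, 0]] with rank 1, so corank 1. A Groebner basis of the Jacobian ideal J(f) in C{p,q} is {q^6, p}; counting standard monomials gives mu = 6. Corank 1: A-series; mu = 6 gives A_6.

Type A_6, Milnor number mu = 6.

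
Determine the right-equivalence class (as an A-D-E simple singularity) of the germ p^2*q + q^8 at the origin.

The Hessian of f at 0 is [[0, 0], [0, 0]] with rank 0, so corank 2. A Groebner basis of the Jacobian ideal J(f) in C{p,q} is {p^2/8 + q^7, p^3, p*q}; counting standard monomials gives mu = 9. Corank 2; j^3 = p^2*q has shape L^2 M (L != M), so D-series; mu = 9 gives D_9.

D_9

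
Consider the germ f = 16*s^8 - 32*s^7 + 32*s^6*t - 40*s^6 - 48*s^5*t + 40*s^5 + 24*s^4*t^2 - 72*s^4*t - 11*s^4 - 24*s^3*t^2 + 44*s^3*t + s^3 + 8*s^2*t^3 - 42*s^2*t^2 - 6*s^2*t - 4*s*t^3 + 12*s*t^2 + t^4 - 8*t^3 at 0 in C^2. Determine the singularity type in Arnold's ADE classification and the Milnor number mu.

Type E_{6}, Milnor number mu = 6.

The Hessian of f at 0 has rank 0. Corank 2; j^3 = (s - 2*t)^3 is a perfect cube, so E-series; the 4-jet and mu = 6 give E_6.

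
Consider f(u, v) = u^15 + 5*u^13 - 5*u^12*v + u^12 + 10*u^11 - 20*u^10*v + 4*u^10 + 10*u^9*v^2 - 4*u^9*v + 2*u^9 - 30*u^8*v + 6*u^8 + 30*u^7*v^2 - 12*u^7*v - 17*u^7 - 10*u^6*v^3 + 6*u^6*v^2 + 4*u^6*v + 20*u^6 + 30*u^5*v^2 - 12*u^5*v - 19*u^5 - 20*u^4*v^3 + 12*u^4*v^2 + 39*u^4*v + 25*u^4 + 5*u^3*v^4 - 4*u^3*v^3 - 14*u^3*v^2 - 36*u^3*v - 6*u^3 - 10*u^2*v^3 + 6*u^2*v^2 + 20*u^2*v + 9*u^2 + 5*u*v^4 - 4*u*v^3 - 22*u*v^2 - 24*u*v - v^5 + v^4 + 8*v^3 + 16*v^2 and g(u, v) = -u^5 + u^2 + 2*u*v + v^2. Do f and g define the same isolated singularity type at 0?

Yes.

The Hessian of f at 0 is [[18, -24], [-24, 32]] with rank 1, so corank 1. A Groebner basis of the Jacobian ideal J(f) in C{u,v} is {243*u/766 + v^3 - 9*v^2/766 - 162*v/383, u^2 + 12*u/383 - 2044*v^2/1149 - 16*v/383, u*v + 9*u/766 - 3065*v^2/2298 - 6*v/383}; counting standard monomials gives mu = 4. Corank 1: A-series; mu = 4 gives A_4. The Hessian of g at 0 is [[2, 2], [2, 2]] with rank 1, so corank 1. A Groebner basis of the Jacobian ideal J(g) in C{u,v} is {v^4, u + v}; counting standard monomials gives mu = 4. Corank 1: A-series; mu = 4 gives A_4. Both have type A_4, hence right-equivalent.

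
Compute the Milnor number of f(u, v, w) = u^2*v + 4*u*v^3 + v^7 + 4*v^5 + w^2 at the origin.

8

The Hessian of f at 0 has rank 1. Corank 2; j^3 = u^2*v has shape L^2 M (L != M), so D-series; mu = 8 gives D_8.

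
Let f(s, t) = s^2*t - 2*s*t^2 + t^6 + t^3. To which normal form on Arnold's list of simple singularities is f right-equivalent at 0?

The Hessian of f at 0 has rank 0. Corank 2; j^3 = t*(s - t)^2 has shape L^2 M (L != M), so D-series; mu = 7 gives D_7.

D_{7}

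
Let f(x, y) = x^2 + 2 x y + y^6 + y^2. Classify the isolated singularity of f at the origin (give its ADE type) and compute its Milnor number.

Type A5, Milnor number mu = 5.

The Hessian of f at 0 has rank 1. Corank 1: A-series; mu = 5 gives A_5.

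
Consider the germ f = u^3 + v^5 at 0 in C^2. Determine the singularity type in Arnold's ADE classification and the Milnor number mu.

Type E_8, Milnor number mu = 8.

The Hessian of f at 0 has rank 0. Corank 2; j^3 = u^3 is a perfect cube, so E-series; the 5-jet and mu = 8 give E_8.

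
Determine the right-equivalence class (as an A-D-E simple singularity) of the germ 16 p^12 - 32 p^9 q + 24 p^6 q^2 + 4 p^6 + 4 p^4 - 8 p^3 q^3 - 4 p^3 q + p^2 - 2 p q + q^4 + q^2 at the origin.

A3

The Hessian of f at 0 is [[2, -2], [-2, 2]] with rank 1, so corank 1. A Groebner basis of the Jacobian ideal J(f) in C{p,q} is {q^3, p - q}; counting standard monomials gives mu = 3. Corank 1: A-series; mu = 3 gives A_3.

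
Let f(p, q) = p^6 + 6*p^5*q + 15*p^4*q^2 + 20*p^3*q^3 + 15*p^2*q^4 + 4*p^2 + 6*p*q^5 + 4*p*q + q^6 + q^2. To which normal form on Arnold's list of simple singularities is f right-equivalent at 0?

A_{5}

The Hessian of f at 0 has rank 1. Corank 1: A-series; mu = 5 gives A_5.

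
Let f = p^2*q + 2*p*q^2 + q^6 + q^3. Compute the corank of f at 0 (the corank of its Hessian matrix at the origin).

Hessian at 0 has rank 0.

2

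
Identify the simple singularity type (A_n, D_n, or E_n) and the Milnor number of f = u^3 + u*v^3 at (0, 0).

Type E_7, Milnor number mu = 7.

The Hessian of f at 0 is [[0, 0], [0, 0]] with rank 0, so corank 2. A Groebner basis of the Jacobian ideal J(f) in C{u,v} is {u^3, u*v^2, 3*u^2 + v^3}; counting standard monomials gives mu = 7. Corank 2; j^3 = u^3 is a perfect cube, so E-series; the 4-jet and mu = 7 give E_7.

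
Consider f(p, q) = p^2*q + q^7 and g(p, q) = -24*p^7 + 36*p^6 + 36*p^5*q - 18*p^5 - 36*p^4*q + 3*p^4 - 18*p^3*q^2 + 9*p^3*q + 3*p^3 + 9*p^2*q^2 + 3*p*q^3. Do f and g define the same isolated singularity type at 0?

The Hessian of f at 0 has rank 0. Corank 2; j^3 = p^2*q has shape L^2 M (L != M), so D-series; mu = 8 gives D_8. The Hessian of g at 0 has rank 0. Corank 2; j^3 = 3*p^3 is a perfect cube, so E-series; the 4-jet and mu = 7 give E_7. f is D_8 but g is E_7, hence not right-equivalent.

No.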